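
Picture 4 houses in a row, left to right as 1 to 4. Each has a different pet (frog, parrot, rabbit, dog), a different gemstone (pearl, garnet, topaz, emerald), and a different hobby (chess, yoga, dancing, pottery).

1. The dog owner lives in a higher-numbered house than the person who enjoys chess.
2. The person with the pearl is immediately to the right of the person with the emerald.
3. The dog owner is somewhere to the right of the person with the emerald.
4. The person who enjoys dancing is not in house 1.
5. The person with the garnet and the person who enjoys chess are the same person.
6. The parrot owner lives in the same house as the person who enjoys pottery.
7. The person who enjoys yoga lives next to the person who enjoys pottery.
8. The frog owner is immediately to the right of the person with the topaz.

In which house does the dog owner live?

4

House 4's gemstone must be pearl (nothing else left).
The person with the emerald is in house 3 (clue 2).
From clue 3, the dog owner must be in house 4.
The frog owner is narrowed to house 2 or 3; consider each.
Placing it in house 2 leads to a contradiction, so it's in house 3.
The person with the topaz is in house 2 (clue 8).
House 1's gemstone must be garnet (nothing else left).
From clue 5, the person who enjoys chess must be in house 1.
The only hobby still possible for house 2 is pottery.
So house 4 gets dancing for hobby.
Clue 6 places the parrot owner in house 2.
That leaves rabbit as the pet for house 1.
The only hobby still possible for house 3 is yoga.
So: house 1 = rabbit/garnet/chess, house 2 = parrot/topaz/pottery, house 3 = frog/emerald/yoga, house 4 = dog/pearl/dancing.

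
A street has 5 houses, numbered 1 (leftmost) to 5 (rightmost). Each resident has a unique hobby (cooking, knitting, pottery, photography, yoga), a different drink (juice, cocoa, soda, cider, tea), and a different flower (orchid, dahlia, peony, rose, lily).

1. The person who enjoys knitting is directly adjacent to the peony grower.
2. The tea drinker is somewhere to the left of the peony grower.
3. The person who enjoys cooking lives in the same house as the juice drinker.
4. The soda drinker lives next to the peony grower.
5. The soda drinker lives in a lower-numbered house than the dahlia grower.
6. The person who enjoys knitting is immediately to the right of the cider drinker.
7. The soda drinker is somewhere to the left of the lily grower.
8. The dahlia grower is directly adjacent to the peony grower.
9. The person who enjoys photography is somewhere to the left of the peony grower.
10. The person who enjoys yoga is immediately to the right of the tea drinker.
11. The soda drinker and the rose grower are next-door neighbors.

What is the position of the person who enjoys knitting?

4

The person who enjoys knitting is narrowed to house 2 or 3 or 4 or 5; consider each.
Placing it in house 2 and house 3 and house 5 leads to a contradiction, so it's in house 4.
By clue 6, the cider drinker is in house 3.
Clue 8 places the dahlia grower in house 4.
House 2 flower: only orchid fits.
From clue 5, the soda drinker must be in house 2.
That leaves rose as the flower for house 1.
The peony grower is in house 3 (clue 4).
House 3's hobby must be pottery (nothing else left).
House 5 flower: only lily fits.
The tea drinker is in house 1 (clue 2).
Clue 10 places the person who enjoys yoga in house 2.
So house 5 gets cooking for hobby.
The only drink still possible for house 4 is cocoa.
So house 5 gets juice for drink.
The only hobby still possible for house 1 is photography.
So: house 1 = photography/tea/rose, house 2 = yoga/soda/orchid, house 3 = pottery/cider/peony, house 4 = knitting/cocoa/dahlia, house 5 = cooking/juice/lily.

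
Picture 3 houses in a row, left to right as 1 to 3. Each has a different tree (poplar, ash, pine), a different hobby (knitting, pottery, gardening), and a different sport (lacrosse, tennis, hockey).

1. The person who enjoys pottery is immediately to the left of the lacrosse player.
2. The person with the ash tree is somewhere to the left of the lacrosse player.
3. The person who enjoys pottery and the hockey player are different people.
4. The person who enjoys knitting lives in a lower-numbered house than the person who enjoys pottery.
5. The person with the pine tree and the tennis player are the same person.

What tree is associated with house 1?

ash

Clue 4 places the person who enjoys knitting in house 1.
By clue 4, the person who enjoys pottery is in house 2.
House 3's hobby must be gardening (nothing else left).
By clue 1, the lacrosse player is in house 3.
The only sport still possible for house 1 is hockey.
House 2's sport must be tennis (nothing else left).
Clue 5: the person with the pine tree is in house 2.
So house 3 gets poplar for tree.
House 1 tree: only ash fits.
So: house 1 = ash/knitting/hockey, house 2 = pine/pottery/tennis, house 3 = poplar/gardening/lacrosse.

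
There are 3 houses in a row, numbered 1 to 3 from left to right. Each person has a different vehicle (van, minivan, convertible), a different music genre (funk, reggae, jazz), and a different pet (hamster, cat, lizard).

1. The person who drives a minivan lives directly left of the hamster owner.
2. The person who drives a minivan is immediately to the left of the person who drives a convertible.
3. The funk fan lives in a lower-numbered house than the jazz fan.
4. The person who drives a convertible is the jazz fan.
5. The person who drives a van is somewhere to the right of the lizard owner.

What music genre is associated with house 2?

House 1's vehicle must be minivan (nothing else left).
The hamster owner is in house 2 (clue 1).
By clue 2, the person who drives a convertible is in house 2.
Clue 4 places the jazz fan in house 2.
The only vehicle still possible for house 3 is van.
That leaves reggae as the music genre for house 3.
House 1's pet must be lizard (nothing else left).
The only pet still possible for house 3 is cat.
House 1 music genre: only funk fits.
So: house 1 = minivan/funk/lizard, house 2 = convertible/jazz/hamster, house 3 = van/reggae/cat.

jazz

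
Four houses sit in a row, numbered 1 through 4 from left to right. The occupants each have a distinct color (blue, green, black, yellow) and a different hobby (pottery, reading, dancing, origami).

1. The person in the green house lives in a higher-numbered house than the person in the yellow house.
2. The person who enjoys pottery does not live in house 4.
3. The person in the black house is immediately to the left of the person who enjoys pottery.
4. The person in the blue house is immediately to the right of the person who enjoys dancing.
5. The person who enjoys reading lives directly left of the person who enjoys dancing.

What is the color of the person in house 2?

The only hobby still possible for house 4 is origami.
So house 1 gets reading for hobby.
By clue 5, the person who enjoys dancing is in house 2.
So house 3 gets pottery for hobby.
Clue 3 places the person in the black house in house 2.
From clue 4, the person in the blue house must be in house 3.
That leaves yellow as the color for house 1.
House 4's color must be green (nothing else left).
So: house 1 = yellow/reading, house 2 = black/dancing, house 3 = blue/pottery, house 4 = green/origami.

black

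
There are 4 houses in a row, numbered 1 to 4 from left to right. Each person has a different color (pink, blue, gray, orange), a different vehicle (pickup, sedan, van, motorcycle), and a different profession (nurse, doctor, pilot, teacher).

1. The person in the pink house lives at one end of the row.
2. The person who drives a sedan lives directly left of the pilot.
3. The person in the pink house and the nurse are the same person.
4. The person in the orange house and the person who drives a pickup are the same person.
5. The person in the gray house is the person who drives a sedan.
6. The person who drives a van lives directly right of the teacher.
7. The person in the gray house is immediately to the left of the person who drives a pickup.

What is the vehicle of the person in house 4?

van

The person in the pink house is narrowed to house 1 or 4; consider each.
Placing it in house 1 leads to a contradiction, so it's in house 4.
The nurse is in house 4 (clue 3).
The person in the gray house is narrowed to house 1 or 2; consider each.
Placing it in house 2 leads to a contradiction, so it's in house 1.
From clue 5, the person who drives a sedan must be in house 1.
Clue 7: the person who drives a pickup is in house 2.
Clue 2: the pilot is in house 2.
Clue 4: the person in the orange house is in house 2.
House 3 color: only blue fits.
So house 1 gets doctor for profession.
That leaves teacher as the profession for house 3.
The person who drives a van is in house 4 (clue 6).
House 3 vehicle: only motorcycle fits.
So: house 1 = gray/sedan/doctor, house 2 = orange/pickup/pilot, house 3 = blue/motorcycle/teacher, house 4 = pink/van/nurse.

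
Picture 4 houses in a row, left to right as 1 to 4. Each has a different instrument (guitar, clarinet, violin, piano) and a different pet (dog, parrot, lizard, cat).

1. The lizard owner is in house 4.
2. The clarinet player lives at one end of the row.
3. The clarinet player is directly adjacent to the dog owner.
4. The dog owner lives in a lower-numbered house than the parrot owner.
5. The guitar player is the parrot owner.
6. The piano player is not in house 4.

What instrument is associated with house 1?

Clue 1 places the lizard owner in house 4.
So house 1 gets cat for pet.
That leaves dog as the pet for house 2.
The only pet still possible for house 3 is parrot.
Clue 3: the clarinet player is in house 1.
The guitar player is in house 3 (clue 5).
That leaves piano as the instrument for house 2.
House 4 instrument: only violin fits.
So: house 1 = clarinet/cat, house 2 = piano/dog, house 3 = guitar/parrot, house 4 = violin/lizard.

clarinet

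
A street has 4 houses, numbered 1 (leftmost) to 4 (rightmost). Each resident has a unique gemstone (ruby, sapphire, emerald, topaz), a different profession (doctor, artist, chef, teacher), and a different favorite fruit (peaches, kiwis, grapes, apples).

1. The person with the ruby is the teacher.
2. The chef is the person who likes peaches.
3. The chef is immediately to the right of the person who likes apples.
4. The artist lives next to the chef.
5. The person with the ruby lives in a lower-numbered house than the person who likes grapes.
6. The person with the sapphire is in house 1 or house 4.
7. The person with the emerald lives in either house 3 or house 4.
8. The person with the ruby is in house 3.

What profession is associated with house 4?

doctor

Clue 8: the person with the ruby is in house 3.
House 2's gemstone must be topaz (nothing else left).
So house 4 gets emerald for gemstone.
Clue 1 places the teacher in house 3.
From clue 5, the person who likes grapes must be in house 4.
House 1 gemstone: only sapphire fits.
Clue 2: the chef is in house 2.
From clue 2, the person who likes peaches must be in house 2.
By clue 3, the person who likes apples is in house 1.
From clue 4, the artist must be in house 1.
House 4 profession: only doctor fits.
That leaves kiwis as the favorite fruit for house 3.
So: house 1 = sapphire/artist/apples, house 2 = topaz/chef/peaches, house 3 = ruby/teacher/kiwis, house 4 = emerald/doctor/grapes.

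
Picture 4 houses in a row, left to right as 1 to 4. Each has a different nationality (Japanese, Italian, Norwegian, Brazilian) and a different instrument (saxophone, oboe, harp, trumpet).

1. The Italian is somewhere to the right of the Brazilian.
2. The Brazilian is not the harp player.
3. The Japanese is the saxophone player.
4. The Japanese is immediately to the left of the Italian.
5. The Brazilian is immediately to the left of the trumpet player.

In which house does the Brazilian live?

1

The Brazilian is narrowed to house 1 or 2 or 3; consider each.
Placing it in house 2 and house 3 leads to a contradiction, so it's in house 1.
From clue 5, the trumpet player must be in house 2.
Clue 3 places the Japanese in house 3.
Clue 3 places the saxophone player in house 3.
Clue 4 places the Italian in house 4.
So house 2 gets Norwegian for nationality.
So house 1 gets oboe for instrument.
So house 4 gets harp for instrument.
So: house 1 = Brazilian/oboe, house 2 = Norwegian/trumpet, house 3 = Japanese/saxophone, house 4 = Italian/harp.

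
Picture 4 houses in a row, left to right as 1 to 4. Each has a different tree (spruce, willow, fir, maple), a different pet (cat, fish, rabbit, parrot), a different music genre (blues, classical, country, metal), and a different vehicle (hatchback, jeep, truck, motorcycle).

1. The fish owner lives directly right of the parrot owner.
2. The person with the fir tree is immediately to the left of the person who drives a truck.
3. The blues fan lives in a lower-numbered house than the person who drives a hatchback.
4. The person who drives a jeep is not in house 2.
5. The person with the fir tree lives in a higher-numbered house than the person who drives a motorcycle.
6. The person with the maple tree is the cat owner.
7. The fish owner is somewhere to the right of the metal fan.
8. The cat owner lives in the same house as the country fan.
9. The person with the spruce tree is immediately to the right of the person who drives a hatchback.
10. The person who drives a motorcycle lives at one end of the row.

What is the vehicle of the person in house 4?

Clue 10: the person who drives a motorcycle is in house 1.
So house 2 gets hatchback for vehicle.
By clue 3, the blues fan is in house 1.
Clue 9 places the person with the spruce tree in house 3.
House 2 tree: only fir fits.
From clue 2, the person who drives a truck must be in house 3.
The cat owner is in house 4 (clue 8).
Clue 8 places the country fan in house 4.
House 3's pet must be fish (nothing else left).
So house 4 gets jeep for vehicle.
Clue 1: the parrot owner is in house 2.
By clue 6, the person with the maple tree is in house 4.
By clue 7, the metal fan is in house 2.
So house 1 gets willow for tree.
The only pet still possible for house 1 is rabbit.
That leaves classical as the music genre for house 3.
So: house 1 = willow/rabbit/blues/motorcycle, house 2 = fir/parrot/metal/hatchback, house 3 = spruce/fish/classical/truck, house 4 = maple/cat/country/jeep.

jeep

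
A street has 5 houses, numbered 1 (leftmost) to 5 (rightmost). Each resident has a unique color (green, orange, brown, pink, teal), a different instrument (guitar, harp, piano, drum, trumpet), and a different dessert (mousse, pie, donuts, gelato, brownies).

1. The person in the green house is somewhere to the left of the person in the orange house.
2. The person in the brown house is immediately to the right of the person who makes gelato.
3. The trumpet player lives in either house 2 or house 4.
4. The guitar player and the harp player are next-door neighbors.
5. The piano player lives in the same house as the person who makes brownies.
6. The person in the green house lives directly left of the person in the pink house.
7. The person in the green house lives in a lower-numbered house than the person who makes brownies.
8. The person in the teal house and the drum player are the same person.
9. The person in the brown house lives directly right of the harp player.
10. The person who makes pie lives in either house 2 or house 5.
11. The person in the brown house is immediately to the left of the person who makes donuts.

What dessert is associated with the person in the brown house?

The trumpet player is narrowed to house 2 or 4; consider each.
Placing it in house 2 leads to a contradiction, so it's in house 4.
The person who makes pie is narrowed to house 2 or 5; consider each.
Placing it in house 2 leads to a contradiction, so it's in house 5.
House 5 instrument: only drum fits.
From clue 8, the person in the teal house must be in house 5.
That leaves green as the color for house 1.
The only color still possible for house 4 is orange.
The person in the pink house is in house 2 (clue 6).
The only color still possible for house 3 is brown.
The person who makes gelato is in house 2 (clue 2).
Clue 9 places the harp player in house 2.
By clue 11, the person who makes donuts is in house 4.
So house 1 gets guitar for instrument.
That leaves piano as the instrument for house 3.
House 1 dessert: only mousse fits.
So house 3 gets brownies for dessert.
So: house 1 = green/guitar/mousse, house 2 = pink/harp/gelato, house 3 = brown/piano/brownies, house 4 = orange/trumpet/donuts, house 5 = teal/drum/pie.

brownies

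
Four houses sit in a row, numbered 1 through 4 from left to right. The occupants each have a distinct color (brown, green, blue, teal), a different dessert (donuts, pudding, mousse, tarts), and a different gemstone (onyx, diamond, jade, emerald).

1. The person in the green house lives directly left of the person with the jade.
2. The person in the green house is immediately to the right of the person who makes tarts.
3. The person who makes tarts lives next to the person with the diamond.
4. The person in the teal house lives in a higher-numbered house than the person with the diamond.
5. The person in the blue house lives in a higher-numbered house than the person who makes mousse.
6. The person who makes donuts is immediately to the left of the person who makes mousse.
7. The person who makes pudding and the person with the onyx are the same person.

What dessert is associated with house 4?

House 1 color: only brown fits.
House 4 dessert: only pudding fits.
By clue 7, the person with the onyx is in house 4.
House 3 dessert: only mousse fits.
House 3 gemstone: only jade fits.
Clue 1: the person in the green house is in house 2.
From clue 2, the person who makes tarts must be in house 1.
By clue 3, the person with the diamond is in house 2.
By clue 5, the person in the blue house is in house 4.
By clue 6, the person who makes donuts is in house 2.
That leaves teal as the color for house 3.
House 1 gemstone: only emerald fits.
So: house 1 = brown/tarts/emerald, house 2 = green/donuts/diamond, house 3 = teal/mousse/jade, house 4 = blue/pudding/onyx.

pudding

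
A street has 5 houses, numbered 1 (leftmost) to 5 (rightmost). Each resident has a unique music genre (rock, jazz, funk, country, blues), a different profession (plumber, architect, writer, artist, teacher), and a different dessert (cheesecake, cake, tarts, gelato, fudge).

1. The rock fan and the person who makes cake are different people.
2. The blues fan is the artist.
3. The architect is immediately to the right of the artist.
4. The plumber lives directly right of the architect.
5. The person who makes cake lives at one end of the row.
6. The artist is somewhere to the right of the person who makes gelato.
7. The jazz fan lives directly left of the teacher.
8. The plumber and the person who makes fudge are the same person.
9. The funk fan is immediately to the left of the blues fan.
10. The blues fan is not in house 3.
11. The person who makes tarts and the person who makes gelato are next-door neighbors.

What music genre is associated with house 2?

House 1 profession: only writer fits.
Clue 3 places the architect in house 3.
Clue 3: the artist is in house 2.
Clue 4: the plumber is in house 4.
From clue 6, the person who makes gelato must be in house 1.
Clue 8 places the person who makes fudge in house 4.
Clue 11: the person who makes tarts is in house 2.
That leaves teacher as the profession for house 5.
House 3's dessert must be cheesecake (nothing else left).
House 5's dessert must be cake (nothing else left).
Clue 2: the blues fan is in house 2.
Clue 7 places the jazz fan in house 4.
Clue 9 places the funk fan in house 1.
So house 5 gets country for music genre.
House 3's music genre must be rock (nothing else left).
So: house 1 = funk/writer/gelato, house 2 = blues/artist/tarts, house 3 = rock/architect/cheesecake, house 4 = jazz/plumber/fudge, house 5 = country/teacher/cake.

blues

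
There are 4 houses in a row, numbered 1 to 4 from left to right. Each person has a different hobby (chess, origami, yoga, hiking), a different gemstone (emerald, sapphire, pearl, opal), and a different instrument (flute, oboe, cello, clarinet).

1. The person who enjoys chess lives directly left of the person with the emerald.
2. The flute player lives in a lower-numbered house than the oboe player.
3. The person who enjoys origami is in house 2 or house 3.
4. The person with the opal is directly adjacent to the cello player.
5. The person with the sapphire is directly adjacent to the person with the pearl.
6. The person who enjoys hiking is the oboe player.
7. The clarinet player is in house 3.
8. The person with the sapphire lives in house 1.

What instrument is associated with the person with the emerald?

oboe

From clue 7, the clarinet player must be in house 3.
Clue 8: the person with the sapphire is in house 1.
By clue 5, the person with the pearl is in house 2.
House 3's gemstone must be opal (nothing else left).
That leaves emerald as the gemstone for house 4.
Clue 1 places the person who enjoys chess in house 3.
So house 1 gets yoga for hobby.
That leaves origami as the hobby for house 2.
House 4 hobby: only hiking fits.
That leaves flute as the instrument for house 1.
Clue 6: the oboe player is in house 4.
The only instrument still possible for house 2 is cello.
So: house 1 = yoga/sapphire/flute, house 2 = origami/pearl/cello, house 3 = chess/opal/clarinet, house 4 = hiking/emerald/oboe.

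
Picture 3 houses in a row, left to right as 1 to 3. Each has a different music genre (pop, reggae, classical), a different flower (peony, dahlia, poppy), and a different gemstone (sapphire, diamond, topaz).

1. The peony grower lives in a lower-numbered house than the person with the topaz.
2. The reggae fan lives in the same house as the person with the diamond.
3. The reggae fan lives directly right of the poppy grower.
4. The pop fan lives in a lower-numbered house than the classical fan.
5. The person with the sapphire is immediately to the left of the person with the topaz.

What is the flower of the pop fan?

House 1's music genre must be pop (nothing else left).
That leaves dahlia as the flower for house 3.
The only gemstone still possible for house 1 is sapphire.
The person with the topaz is in house 2 (clue 5).
House 3 gemstone: only diamond fits.
From clue 1, the peony grower must be in house 1.
From clue 2, the reggae fan must be in house 3.
The poppy grower is in house 2 (clue 3).
House 2 music genre: only classical fits.
So: house 1 = pop/peony/sapphire, house 2 = classical/poppy/topaz, house 3 = reggae/dahlia/diamond.

peony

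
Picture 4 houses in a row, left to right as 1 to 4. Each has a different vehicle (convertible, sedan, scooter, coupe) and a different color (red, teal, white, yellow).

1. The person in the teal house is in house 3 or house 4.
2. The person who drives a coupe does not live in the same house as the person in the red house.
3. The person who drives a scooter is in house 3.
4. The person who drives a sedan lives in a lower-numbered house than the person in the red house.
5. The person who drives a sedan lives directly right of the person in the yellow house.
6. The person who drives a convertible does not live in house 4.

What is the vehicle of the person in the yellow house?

convertible

Clue 3 places the person who drives a scooter in house 3.
The only vehicle still possible for house 4 is coupe.
By clue 4, the person in the red house is in house 3.
From clue 5, the person in the yellow house must be in house 1.
House 1's vehicle must be convertible (nothing else left).
So house 2 gets sedan for vehicle.
House 2's color must be white (nothing else left).
House 4's color must be teal (nothing else left).
So: house 1 = convertible/yellow, house 2 = sedan/white, house 3 = scooter/red, house 4 = coupe/teal.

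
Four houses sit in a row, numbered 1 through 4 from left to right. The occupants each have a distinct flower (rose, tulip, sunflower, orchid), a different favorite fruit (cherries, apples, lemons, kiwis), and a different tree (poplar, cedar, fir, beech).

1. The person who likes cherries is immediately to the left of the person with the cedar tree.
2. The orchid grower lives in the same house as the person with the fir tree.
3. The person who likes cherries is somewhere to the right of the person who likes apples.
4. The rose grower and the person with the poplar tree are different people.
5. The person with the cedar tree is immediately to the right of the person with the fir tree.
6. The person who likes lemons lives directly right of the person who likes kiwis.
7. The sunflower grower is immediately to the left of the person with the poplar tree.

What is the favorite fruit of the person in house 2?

cherries

House 4's favorite fruit must be lemons (nothing else left).
By clue 6, the person who likes kiwis is in house 3.
House 1's favorite fruit must be apples (nothing else left).
The only favorite fruit still possible for house 2 is cherries.
So house 1 gets beech for tree.
From clue 1, the person with the cedar tree must be in house 3.
Clue 5 places the person with the fir tree in house 2.
So house 4 gets poplar for tree.
Clue 2 places the orchid grower in house 2.
Clue 7 places the sunflower grower in house 3.
House 4 flower: only tulip fits.
House 1 flower: only rose fits.
So: house 1 = rose/apples/beech, house 2 = orchid/cherries/fir, house 3 = sunflower/kiwis/cedar, house 4 = tulip/lemons/poplar.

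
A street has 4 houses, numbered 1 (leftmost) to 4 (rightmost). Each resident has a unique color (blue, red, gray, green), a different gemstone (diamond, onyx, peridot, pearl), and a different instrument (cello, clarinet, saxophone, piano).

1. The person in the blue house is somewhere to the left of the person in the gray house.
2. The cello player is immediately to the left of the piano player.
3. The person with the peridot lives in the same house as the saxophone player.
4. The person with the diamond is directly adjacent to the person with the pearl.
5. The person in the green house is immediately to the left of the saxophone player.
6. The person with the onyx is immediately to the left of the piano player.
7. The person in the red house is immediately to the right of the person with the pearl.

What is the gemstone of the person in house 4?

peridot

The person in the blue house is narrowed to house 1 or 2 or 3; consider each.
Placing it in house 2 and house 3 leads to a contradiction, so it's in house 1.
The person in the green house is narrowed to house 2 or 3; consider each.
Placing it in house 2 leads to a contradiction, so it's in house 3.
Clue 5 places the saxophone player in house 4.
By clue 3, the person with the peridot is in house 4.
The person with the diamond is in house 2 (clue 4).
House 1 gemstone: only onyx fits.
The only gemstone still possible for house 3 is pearl.
From clue 6, the piano player must be in house 2.
Clue 7 places the person in the red house in house 4.
The only color still possible for house 2 is gray.
The only instrument still possible for house 3 is clarinet.
So house 1 gets cello for instrument.
So: house 1 = blue/onyx/cello, house 2 = gray/diamond/piano, house 3 = green/pearl/clarinet, house 4 = red/peridot/saxophone.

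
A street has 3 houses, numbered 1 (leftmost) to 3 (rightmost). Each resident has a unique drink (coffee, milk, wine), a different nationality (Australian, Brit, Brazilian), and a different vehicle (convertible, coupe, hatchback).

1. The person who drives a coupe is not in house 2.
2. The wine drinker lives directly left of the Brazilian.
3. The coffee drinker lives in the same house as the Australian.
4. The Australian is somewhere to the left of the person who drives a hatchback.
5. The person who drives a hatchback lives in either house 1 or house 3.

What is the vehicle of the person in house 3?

hatchback

The person who drives a hatchback is in house 3 (clue 5).
House 2 vehicle: only convertible fits.
So house 3 gets milk for drink.
House 1's vehicle must be coupe (nothing else left).
The coffee drinker is narrowed to house 1 or 2; consider each.
Placing it in house 2 leads to a contradiction, so it's in house 1.
From clue 3, the Australian must be in house 1.
The only drink still possible for house 2 is wine.
The Brazilian is in house 3 (clue 2).
House 2's nationality must be Brit (nothing else left).
So: house 1 = coffee/Australian/coupe, house 2 = wine/Brit/convertible, house 3 = milk/Brazilian/hatchback.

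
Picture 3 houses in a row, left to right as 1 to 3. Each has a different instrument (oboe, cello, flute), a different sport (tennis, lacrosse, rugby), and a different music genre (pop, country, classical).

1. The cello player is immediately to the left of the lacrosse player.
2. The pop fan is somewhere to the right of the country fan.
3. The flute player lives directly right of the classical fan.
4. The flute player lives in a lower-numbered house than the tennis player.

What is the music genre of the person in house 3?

pop

Clue 4: the flute player is in house 2.
By clue 4, the tennis player is in house 3.
So house 3 gets oboe for instrument.
House 1's sport must be rugby (nothing else left).
So house 2 gets lacrosse for sport.
So house 3 gets pop for music genre.
Clue 3: the classical fan is in house 1.
That leaves cello as the instrument for house 1.
House 2's music genre must be country (nothing else left).
So: house 1 = cello/rugby/classical, house 2 = flute/lacrosse/country, house 3 = oboe/tennis/pop.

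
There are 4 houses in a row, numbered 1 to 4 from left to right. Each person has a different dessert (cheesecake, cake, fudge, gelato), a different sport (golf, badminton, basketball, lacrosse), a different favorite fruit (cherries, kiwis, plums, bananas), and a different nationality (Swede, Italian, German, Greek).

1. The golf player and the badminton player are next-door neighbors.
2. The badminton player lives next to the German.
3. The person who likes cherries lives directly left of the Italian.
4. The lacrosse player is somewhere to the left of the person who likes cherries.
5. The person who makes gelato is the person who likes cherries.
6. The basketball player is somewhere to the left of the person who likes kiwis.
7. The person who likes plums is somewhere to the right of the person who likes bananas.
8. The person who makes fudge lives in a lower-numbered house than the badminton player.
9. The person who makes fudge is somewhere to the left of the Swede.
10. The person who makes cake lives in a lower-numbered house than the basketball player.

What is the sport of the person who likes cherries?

House 4's dessert must be cheesecake (nothing else left).
House 1 favorite fruit: only bananas fits.
The person who makes cake is narrowed to house 1 or 2; consider each.
Placing it in house 2 leads to a contradiction, so it's in house 1.
So house 1 gets lacrosse for sport.
House 1's nationality must be Greek (nothing else left).
So house 2 gets German for nationality.
By clue 2, the badminton player is in house 3.
Clue 8 places the person who makes fudge in house 2.
That leaves gelato as the dessert for house 3.
House 2 sport: only basketball fits.
That leaves golf as the sport for house 4.
From clue 5, the person who likes cherries must be in house 3.
That leaves plums as the favorite fruit for house 2.
House 4 favorite fruit: only kiwis fits.
Clue 3: the Italian is in house 4.
The only nationality still possible for house 3 is Swede.
So: house 1 = cake/lacrosse/bananas/Greek, house 2 = fudge/basketball/plums/German, house 3 = gelato/badminton/cherries/Swede, house 4 = cheesecake/golf/kiwis/Italian.

badminton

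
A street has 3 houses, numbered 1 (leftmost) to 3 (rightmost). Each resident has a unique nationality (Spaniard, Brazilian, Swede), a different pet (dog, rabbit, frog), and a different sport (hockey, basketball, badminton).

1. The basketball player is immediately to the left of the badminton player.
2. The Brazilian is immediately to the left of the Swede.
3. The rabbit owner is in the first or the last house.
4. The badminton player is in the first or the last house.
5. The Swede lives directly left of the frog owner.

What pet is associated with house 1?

From clue 4, the badminton player must be in house 3.
By clue 5, the Swede is in house 2.
By clue 5, the frog owner is in house 3.
House 3's nationality must be Spaniard (nothing else left).
So house 2 gets dog for pet.
Clue 1 places the basketball player in house 2.
House 1's nationality must be Brazilian (nothing else left).
The only pet still possible for house 1 is rabbit.
So house 1 gets hockey for sport.
So: house 1 = Brazilian/rabbit/hockey, house 2 = Swede/dog/basketball, house 3 = Spaniard/frog/badminton.

rabbit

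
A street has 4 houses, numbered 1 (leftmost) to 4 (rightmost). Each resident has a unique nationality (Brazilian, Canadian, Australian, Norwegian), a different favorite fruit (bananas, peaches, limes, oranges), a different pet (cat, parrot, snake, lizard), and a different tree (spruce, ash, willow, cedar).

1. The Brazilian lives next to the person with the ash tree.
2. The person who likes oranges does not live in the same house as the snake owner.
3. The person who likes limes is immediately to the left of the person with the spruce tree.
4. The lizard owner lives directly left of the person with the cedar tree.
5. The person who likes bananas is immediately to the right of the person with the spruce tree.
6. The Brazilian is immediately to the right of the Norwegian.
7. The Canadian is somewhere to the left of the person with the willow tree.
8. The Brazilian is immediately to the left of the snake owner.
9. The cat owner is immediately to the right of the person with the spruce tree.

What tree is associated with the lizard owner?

ash

So house 4 gets Australian for nationality.
House 1's tree must be ash (nothing else left).
By clue 1, the Brazilian is in house 2.
Clue 6: the Norwegian is in house 1.
From clue 8, the snake owner must be in house 3.
So house 3 gets Canadian for nationality.
Clue 7 places the person with the willow tree in house 4.
From clue 9, the person with the spruce tree must be in house 3.
So house 4 gets cat for pet.
The only tree still possible for house 2 is cedar.
Clue 3: the person who likes limes is in house 2.
Clue 4: the lizard owner is in house 1.
The person who likes bananas is in house 4 (clue 5).
The only favorite fruit still possible for house 1 is oranges.
The only favorite fruit still possible for house 3 is peaches.
The only pet still possible for house 2 is parrot.
So: house 1 = Norwegian/oranges/lizard/ash, house 2 = Brazilian/limes/parrot/cedar, house 3 = Canadian/peaches/snake/spruce, house 4 = Australian/bananas/cat/willow.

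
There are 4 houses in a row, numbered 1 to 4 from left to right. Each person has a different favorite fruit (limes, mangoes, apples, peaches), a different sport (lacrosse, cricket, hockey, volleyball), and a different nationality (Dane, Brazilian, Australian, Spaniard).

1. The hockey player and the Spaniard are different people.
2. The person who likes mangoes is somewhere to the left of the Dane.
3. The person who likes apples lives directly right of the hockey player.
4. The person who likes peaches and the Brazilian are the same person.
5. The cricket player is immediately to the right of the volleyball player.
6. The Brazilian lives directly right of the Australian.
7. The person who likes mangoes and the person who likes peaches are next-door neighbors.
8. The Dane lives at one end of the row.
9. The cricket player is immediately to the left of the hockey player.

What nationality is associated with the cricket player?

Australian

From clue 8, the Dane must be in house 4.
The cricket player is in house 2 (clue 9).
Clue 9: the hockey player is in house 3.
The only sport still possible for house 1 is volleyball.
House 4 sport: only lacrosse fits.
From clue 3, the person who likes apples must be in house 4.
House 3 nationality: only Brazilian fits.
From clue 4, the person who likes peaches must be in house 3.
Clue 6: the Australian is in house 2.
By clue 7, the person who likes mangoes is in house 2.
That leaves limes as the favorite fruit for house 1.
That leaves Spaniard as the nationality for house 1.
So: house 1 = limes/volleyball/Spaniard, house 2 = mangoes/cricket/Australian, house 3 = peaches/hockey/Brazilian, house 4 = apples/lacrosse/Dane.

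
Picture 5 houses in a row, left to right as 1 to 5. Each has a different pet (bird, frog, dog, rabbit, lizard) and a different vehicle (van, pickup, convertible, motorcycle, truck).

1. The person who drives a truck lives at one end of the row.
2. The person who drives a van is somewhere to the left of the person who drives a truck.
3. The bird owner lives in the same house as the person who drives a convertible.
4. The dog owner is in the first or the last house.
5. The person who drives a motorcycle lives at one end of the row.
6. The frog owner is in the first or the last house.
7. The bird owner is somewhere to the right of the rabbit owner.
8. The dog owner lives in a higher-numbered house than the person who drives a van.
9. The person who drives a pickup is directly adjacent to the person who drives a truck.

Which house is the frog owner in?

The person who drives a truck is in house 5 (clue 2).
Clue 8: the dog owner is in house 5.
The person who drives a pickup is in house 4 (clue 9).
That leaves frog as the pet for house 1.
House 2's pet must be rabbit (nothing else left).
So house 4 gets lizard for pet.
The only vehicle still possible for house 1 is motorcycle.
From clue 3, the person who drives a convertible must be in house 3.
House 3 pet: only bird fits.
House 2's vehicle must be van (nothing else left).
So: house 1 = frog/motorcycle, house 2 = rabbit/van, house 3 = bird/convertible, house 4 = lizard/pickup, house 5 = dog/truck.

1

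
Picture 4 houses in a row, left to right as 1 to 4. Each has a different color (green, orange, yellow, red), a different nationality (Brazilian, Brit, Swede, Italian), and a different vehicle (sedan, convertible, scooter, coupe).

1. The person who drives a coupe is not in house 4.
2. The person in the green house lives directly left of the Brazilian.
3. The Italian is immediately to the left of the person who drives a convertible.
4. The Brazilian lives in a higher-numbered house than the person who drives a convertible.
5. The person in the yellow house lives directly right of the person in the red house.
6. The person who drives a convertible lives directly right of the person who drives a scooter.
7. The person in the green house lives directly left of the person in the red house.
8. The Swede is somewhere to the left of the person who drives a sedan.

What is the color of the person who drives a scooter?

House 4 vehicle: only sedan fits.
By clue 2, the person in the green house is in house 2.
By clue 2, the Brazilian is in house 3.
From clue 4, the person who drives a convertible must be in house 2.
Clue 6: the person who drives a scooter is in house 1.
Clue 7: the person in the red house is in house 3.
The only color still possible for house 1 is orange.
House 4 color: only yellow fits.
The only nationality still possible for house 4 is Brit.
The only vehicle still possible for house 3 is coupe.
Clue 3: the Italian is in house 1.
House 2's nationality must be Swede (nothing else left).
So: house 1 = orange/Italian/scooter, house 2 = green/Swede/convertible, house 3 = red/Brazilian/coupe, house 4 = yellow/Brit/sedan.

orange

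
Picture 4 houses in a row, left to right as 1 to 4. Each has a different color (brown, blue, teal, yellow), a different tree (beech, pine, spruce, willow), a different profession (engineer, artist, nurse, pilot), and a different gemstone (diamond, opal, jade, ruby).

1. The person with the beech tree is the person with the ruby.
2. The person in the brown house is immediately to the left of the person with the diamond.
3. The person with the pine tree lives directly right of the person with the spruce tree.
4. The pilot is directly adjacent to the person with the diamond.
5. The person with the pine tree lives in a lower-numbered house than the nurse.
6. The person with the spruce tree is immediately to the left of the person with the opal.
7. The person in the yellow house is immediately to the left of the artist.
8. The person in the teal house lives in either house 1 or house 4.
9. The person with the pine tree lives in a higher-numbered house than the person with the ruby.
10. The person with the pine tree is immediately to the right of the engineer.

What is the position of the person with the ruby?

So house 4 gets willow for tree.
House 3's tree must be pine (nothing else left).
From clue 3, the person with the spruce tree must be in house 2.
Clue 5 places the nurse in house 4.
Clue 6 places the person with the opal in house 3.
Clue 10 places the engineer in house 2.
House 1 tree: only beech fits.
House 1 profession: only pilot fits.
House 3's profession must be artist (nothing else left).
Clue 1 places the person with the ruby in house 1.
From clue 4, the person with the diamond must be in house 2.
By clue 7, the person in the yellow house is in house 2.
So house 4 gets jade for gemstone.
The person in the brown house is in house 1 (clue 2).
That leaves blue as the color for house 3.
That leaves teal as the color for house 4.
So: house 1 = brown/beech/pilot/ruby, house 2 = yellow/spruce/engineer/diamond, house 3 = blue/pine/artist/opal, house 4 = teal/willow/nurse/jade.

1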